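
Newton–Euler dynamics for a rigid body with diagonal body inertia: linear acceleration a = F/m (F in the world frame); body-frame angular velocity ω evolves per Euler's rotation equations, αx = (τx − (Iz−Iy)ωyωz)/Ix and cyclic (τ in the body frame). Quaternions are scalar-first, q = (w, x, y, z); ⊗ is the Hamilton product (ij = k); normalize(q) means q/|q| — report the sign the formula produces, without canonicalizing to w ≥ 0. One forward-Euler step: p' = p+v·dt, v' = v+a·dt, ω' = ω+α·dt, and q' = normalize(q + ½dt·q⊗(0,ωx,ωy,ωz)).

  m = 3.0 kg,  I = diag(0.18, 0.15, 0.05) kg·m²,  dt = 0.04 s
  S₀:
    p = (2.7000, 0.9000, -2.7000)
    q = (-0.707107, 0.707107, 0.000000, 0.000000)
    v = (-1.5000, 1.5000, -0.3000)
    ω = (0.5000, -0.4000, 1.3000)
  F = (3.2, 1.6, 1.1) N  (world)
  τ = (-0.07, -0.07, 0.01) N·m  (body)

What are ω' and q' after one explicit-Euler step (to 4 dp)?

ω' = (0.4729, -0.4412, 1.3032)
q' = (-0.7139, 0.6997, -0.0127, -0.0240)

precession coupling ω×(Iω) = (0.0520, 0.0845, 0.0060)
α = I⁻¹(τ − ω×Iω) = (-0.6778, -1.0300, 0.0800)
ω + α·dt = (0.4729, -0.4412, 1.3032)
Hamilton product q⊗(0,ω) = (-0.3535535, -0.3535535, -0.6363963, -1.2020819)
q + ½dt·q⊗(0,ω), renormalized = (-0.7139, 0.6997, -0.0127, -0.0240)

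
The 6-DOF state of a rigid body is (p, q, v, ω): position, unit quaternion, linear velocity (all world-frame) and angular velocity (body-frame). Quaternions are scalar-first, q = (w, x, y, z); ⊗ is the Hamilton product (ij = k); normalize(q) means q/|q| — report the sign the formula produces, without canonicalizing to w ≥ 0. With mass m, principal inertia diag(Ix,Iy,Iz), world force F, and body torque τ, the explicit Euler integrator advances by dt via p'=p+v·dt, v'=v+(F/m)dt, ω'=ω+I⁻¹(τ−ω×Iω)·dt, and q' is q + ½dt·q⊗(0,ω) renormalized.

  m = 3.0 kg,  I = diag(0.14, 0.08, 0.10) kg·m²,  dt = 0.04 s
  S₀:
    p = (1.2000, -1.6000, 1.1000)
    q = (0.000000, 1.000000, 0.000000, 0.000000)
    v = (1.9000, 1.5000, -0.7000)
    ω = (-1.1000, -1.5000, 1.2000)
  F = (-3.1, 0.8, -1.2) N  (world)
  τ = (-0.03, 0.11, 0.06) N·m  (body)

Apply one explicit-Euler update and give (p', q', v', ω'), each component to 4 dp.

p' = (1.2760, -1.5400, 1.0720)
q' = (0.0220, 0.9990, -0.0240, -0.0300)
v' = (1.8587, 1.5107, -0.7160)
ω' = (-1.0983, -1.4186, 1.2636)

(τ − ω×Iω)/I = (0.0429, 2.0350, 1.5900)
ω' = ω + α·dt = (-1.0983, -1.4186, 1.2636)
2q̇ = q⊗(0,ω) = (1.1000000, 0.0000000, -1.2000000, -1.5000000)
q' = normalize(q + ½dt·q⊗(0,ω)) = (0.0220, 0.9990, -0.0240, -0.0300)
p' = p + v·dt = (1.2760, -1.5400, 1.0720)
new velocity v' = (1.8587, 1.5107, -0.7160)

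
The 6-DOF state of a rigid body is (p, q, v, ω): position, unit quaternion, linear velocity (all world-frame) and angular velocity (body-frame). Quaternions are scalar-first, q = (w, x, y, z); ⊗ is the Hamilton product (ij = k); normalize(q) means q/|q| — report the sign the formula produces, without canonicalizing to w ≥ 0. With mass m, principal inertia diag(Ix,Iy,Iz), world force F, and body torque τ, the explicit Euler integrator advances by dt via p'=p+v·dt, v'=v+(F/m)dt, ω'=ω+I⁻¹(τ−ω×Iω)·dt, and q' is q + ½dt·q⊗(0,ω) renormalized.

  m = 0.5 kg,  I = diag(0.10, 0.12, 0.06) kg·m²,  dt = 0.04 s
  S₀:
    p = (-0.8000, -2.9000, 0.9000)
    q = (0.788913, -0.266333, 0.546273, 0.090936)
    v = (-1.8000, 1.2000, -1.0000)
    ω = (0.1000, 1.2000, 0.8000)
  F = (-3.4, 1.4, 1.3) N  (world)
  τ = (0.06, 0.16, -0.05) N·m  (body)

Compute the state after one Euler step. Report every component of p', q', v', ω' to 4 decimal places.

p' = p + v·dt = (-0.8720, -2.8520, 0.8600)
v' = v + a·dt = (-2.0720, 1.3120, -0.8960)
(τ − ω×Iω)/I = (1.1760, 1.3067, -0.8733)
new body rate ω' = (0.1470, 1.2523, 0.7651)
Hamilton product q⊗(0,ω) = (-0.7016431, 0.4067865, 1.1688556, 0.2569035)
q + ½dt·q⊗(0,ω), renormalized = (0.7746, -0.2581, 0.5694, 0.0960)

p' = (-0.8720, -2.8520, 0.8600)
q' = (0.7746, -0.2581, 0.5694, 0.0960)
v' = (-2.0720, 1.3120, -0.8960)
ω' = (0.1470, 1.2523, 0.7651)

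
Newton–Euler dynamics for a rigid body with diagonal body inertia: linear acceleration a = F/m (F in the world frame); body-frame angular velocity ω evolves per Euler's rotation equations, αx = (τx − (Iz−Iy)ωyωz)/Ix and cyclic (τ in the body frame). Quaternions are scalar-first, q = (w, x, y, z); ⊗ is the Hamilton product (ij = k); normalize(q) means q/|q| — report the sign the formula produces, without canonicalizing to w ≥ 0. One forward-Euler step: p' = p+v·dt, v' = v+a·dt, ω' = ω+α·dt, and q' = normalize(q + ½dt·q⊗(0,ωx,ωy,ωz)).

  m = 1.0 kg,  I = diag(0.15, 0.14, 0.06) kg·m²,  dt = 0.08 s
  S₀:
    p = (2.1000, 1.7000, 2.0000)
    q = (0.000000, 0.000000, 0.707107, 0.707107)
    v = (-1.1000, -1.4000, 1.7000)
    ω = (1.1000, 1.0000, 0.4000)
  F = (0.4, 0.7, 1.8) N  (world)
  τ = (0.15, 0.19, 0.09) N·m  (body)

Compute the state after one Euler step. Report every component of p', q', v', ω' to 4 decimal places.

gyro term ω×Iω = (-0.0320, 0.0396, -0.0110)
angular accel α = (1.2133, 1.0743, 1.6833)
ω' = ω + α·dt = (1.1971, 1.0859, 0.5347)
2q̇ = q⊗(0,ω) = (-0.9899498, -0.4242642, 0.7778177, -0.7778177)
q' = normalize(q + ½dt·q⊗(0,ω)) = (-0.0395, -0.0169, 0.7368, 0.6747)
a = (0.4000, 0.7000, 1.8000)
p + v·dt = (2.0120, 1.5880, 2.1360)
new velocity v' = (-1.0680, -1.3440, 1.8440)

p' = (2.0120, 1.5880, 2.1360)
q' = (-0.0395, -0.0169, 0.7368, 0.6747)
v' = (-1.0680, -1.3440, 1.8440)
ω' = (1.1971, 1.0859, 0.5347)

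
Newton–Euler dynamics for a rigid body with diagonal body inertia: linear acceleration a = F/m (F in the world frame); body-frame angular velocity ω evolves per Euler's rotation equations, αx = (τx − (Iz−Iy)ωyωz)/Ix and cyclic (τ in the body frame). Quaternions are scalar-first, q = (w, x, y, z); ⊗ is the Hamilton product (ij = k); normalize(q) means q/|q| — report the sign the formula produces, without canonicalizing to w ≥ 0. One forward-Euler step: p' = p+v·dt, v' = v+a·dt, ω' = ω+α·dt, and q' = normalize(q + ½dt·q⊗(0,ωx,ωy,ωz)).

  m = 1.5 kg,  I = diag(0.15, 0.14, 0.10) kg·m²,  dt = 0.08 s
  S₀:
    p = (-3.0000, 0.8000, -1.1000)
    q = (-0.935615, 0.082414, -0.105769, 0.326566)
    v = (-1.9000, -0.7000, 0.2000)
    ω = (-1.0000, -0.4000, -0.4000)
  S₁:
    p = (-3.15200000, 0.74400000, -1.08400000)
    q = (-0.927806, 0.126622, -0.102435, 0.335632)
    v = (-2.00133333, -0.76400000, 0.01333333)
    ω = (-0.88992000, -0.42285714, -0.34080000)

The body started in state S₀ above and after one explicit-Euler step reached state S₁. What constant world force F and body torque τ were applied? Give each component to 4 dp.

velocity change Δv = (-0.10133333, -0.06400000, -0.18666667)
m·(v₁−v₀)/dt = (-1.9000, -1.2000, -3.5000)
ω₁ − ω₀ = (0.11008000, -0.02285714, 0.05920000)
τ = I·(Δω/dt) + ω₀×(Iω₀) = (0.2000, -0.0200, 0.0700)

F = (-1.9000, -1.2000, -3.5000)
τ = (0.2000, -0.0200, 0.0700)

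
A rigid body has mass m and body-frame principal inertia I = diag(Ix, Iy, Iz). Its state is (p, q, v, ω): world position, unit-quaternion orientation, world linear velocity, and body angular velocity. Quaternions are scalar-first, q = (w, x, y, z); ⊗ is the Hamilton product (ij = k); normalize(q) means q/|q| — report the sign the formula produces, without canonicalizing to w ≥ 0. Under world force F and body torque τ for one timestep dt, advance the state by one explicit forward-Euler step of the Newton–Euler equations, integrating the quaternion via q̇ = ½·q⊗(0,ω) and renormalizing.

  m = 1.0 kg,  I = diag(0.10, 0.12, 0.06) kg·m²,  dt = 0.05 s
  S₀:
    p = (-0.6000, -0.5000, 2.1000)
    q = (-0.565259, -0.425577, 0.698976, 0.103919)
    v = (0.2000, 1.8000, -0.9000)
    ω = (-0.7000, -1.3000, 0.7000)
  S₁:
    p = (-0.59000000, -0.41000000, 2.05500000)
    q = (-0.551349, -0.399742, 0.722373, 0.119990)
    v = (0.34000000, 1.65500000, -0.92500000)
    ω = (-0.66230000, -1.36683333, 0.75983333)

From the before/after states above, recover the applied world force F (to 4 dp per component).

velocity change Δv = (0.14000000, -0.14500000, -0.02500000)
F = m·Δv/dt = (2.8000, -2.9000, -0.5000)

F = (2.8000, -2.9000, -0.5000)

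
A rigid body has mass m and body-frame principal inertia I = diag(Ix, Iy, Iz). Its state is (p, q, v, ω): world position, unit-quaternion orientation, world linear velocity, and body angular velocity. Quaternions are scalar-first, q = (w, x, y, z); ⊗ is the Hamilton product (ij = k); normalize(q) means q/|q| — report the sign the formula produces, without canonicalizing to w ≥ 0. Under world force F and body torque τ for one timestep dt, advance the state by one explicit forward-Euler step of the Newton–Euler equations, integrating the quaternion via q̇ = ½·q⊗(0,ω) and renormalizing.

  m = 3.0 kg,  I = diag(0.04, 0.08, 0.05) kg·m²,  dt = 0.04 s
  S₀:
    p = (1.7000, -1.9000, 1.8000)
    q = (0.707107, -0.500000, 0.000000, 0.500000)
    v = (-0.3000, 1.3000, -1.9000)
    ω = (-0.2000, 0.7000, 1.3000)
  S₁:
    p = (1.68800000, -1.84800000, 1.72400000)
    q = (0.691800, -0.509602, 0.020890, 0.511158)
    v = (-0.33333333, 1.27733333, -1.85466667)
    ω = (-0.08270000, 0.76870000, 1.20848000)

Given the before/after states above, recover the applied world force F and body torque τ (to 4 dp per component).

Δω = ω₁−ω₀ = (0.11730000, 0.06870000, -0.09152000)
applied torque τ = (0.0900, 0.1400, -0.1200)
velocity change Δv = (-0.03333333, -0.02266667, 0.04533333)
F = m·Δv/dt = (-2.5000, -1.7000, 3.4000)

F = (-2.5000, -1.7000, 3.4000)
τ = (0.0900, 0.1400, -0.1200)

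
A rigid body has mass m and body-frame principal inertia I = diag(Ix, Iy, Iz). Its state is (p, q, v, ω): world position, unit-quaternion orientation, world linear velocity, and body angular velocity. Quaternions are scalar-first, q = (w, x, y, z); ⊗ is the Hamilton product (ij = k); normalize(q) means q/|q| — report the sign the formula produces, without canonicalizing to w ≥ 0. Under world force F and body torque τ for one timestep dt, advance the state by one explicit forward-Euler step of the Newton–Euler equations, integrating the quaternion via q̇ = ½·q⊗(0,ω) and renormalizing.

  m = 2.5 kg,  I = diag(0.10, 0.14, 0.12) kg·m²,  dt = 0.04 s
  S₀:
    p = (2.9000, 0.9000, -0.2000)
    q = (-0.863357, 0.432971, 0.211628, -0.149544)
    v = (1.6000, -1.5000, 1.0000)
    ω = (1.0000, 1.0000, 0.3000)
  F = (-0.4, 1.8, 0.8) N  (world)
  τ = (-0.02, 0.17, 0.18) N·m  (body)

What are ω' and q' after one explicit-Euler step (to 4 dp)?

ω' = (0.9944, 1.0503, 0.3467)
q' = (-0.8750, 0.4198, 0.1887, -0.1502)

α = I⁻¹(τ − ω×Iω) = (-0.1400, 1.2571, 1.1667)
ω + α·dt = (0.9944, 1.0503, 0.3467)
Hamilton product q⊗(0,ω) = (-0.5997358, -0.6503246, -1.1427923, -0.0376641)
q + ½dt·q⊗(0,ω), renormalized = (-0.8750, 0.4198, 0.1887, -0.1502)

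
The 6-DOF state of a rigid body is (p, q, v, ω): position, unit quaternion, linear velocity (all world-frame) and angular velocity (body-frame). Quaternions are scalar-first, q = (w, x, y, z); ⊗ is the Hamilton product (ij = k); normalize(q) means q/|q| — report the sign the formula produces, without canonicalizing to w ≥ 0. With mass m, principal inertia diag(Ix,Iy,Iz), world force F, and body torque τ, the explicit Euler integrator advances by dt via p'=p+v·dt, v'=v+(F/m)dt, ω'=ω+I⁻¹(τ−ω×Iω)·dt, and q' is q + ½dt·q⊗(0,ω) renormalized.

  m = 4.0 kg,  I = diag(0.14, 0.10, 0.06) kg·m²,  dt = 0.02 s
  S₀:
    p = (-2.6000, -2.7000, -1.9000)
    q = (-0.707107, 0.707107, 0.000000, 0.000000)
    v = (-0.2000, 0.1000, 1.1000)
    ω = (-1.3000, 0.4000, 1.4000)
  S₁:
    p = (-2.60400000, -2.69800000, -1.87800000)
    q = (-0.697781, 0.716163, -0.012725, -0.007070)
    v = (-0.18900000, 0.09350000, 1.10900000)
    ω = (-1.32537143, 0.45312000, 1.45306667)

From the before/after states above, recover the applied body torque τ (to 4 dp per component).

τ = (-0.2000, 0.1200, 0.1800)

rate change Δω = (-0.02537143, 0.05312000, 0.05306667)
I·α + gyro = (-0.2000, 0.1200, 0.1800)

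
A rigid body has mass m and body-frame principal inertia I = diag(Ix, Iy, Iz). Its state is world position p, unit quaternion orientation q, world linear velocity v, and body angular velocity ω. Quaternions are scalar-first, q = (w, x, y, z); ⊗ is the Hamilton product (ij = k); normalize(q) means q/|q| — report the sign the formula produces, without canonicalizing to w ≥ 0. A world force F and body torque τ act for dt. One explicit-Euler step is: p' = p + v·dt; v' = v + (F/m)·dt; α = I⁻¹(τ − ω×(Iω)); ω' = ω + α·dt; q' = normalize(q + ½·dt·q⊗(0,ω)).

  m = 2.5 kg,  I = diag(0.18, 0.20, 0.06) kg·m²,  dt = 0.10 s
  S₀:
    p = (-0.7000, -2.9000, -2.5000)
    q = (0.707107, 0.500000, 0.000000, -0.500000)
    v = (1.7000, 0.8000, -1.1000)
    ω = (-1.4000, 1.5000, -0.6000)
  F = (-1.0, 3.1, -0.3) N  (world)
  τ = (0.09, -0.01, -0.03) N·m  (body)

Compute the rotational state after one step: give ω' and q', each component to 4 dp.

α = I⁻¹(τ − ω×Iω) = (-0.2000, -0.5540, 0.2000)
ω + α·dt = (-1.4200, 1.4446, -0.5800)
2q̇ = q⊗(0,ω) = (0.4000000, -0.2399498, 2.0606605, 0.3257358)
updated quaternion q' = (0.7230, 0.4852, 0.1024, -0.4810)

ω' = (-1.4200, 1.4446, -0.5800)
q' = (0.7230, 0.4852, 0.1024, -0.4810)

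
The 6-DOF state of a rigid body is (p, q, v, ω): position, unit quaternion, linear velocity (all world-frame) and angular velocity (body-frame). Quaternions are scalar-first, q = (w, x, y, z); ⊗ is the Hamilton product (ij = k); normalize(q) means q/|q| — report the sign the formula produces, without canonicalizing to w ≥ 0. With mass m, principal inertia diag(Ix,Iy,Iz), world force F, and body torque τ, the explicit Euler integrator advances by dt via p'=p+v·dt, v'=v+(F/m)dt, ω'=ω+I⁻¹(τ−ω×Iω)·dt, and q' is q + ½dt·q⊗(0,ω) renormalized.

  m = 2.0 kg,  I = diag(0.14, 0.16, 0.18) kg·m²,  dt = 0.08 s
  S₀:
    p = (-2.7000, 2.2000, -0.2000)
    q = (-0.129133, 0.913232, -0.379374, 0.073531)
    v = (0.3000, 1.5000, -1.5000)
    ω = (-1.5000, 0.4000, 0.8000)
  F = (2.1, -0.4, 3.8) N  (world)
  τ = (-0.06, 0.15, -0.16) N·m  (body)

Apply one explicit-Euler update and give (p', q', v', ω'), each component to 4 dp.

α = I⁻¹(τ − ω×Iω) = (-0.4743, 0.6375, -0.8222)
ω' = ω + α·dt = (-1.5379, 0.4510, 0.7342)
2q̇ = q⊗(0,ω) = (1.4627728, -0.1392121, -0.8925353, -0.3070746)
q + ½dt·q⊗(0,ω), renormalized = (-0.0705, 0.9055, -0.4141, 0.0611)
p + v·dt = (-2.6760, 2.3200, -0.3200)
v + (F/m)dt = (0.3840, 1.4840, -1.3480)

p' = (-2.6760, 2.3200, -0.3200)
q' = (-0.0705, 0.9055, -0.4141, 0.0611)
v' = (0.3840, 1.4840, -1.3480)
ω' = (-1.5379, 0.4510, 0.7342)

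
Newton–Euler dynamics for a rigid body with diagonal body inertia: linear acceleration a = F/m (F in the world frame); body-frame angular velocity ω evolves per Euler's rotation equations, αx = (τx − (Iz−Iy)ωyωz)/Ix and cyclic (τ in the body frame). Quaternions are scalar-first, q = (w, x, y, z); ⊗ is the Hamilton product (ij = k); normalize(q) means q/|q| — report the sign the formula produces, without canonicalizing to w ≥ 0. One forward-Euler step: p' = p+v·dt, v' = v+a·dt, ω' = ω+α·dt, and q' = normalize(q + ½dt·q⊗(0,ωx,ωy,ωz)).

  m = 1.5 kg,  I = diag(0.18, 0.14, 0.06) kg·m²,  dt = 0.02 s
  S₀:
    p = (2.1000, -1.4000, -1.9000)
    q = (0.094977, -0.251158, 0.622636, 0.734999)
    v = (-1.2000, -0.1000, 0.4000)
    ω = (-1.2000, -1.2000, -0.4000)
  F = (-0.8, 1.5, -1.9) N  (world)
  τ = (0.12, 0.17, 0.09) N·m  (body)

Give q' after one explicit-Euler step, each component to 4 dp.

q⊗(0,ω) = (0.7397732, 0.5189720, -1.0964344, 1.0105620)
q + ½dt·q⊗(0,ω), renormalized = (0.1024, -0.2459, 0.6116, 0.7450)

q' = (0.1024, -0.2459, 0.6116, 0.7450)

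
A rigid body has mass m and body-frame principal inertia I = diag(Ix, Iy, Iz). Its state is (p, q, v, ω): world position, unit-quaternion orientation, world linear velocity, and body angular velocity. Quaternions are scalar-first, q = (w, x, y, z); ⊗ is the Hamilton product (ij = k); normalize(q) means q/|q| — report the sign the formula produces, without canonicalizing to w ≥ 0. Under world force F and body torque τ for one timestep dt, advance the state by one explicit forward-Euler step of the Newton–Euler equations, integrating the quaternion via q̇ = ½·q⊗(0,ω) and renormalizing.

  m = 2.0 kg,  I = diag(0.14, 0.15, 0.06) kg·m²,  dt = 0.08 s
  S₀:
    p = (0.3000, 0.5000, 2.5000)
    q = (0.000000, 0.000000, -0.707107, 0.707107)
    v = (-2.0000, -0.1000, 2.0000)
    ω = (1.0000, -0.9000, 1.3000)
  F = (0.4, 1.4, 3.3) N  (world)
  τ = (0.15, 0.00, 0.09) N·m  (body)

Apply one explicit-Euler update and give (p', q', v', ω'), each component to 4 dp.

a = F/m = (0.2000, 0.7000, 1.6500)
p + v·dt = (0.1400, 0.4920, 2.6600)
new velocity v' = (-1.9840, -0.0440, 2.1320)
α = I⁻¹(τ − ω×Iω) = (0.3193, -0.6933, 1.6500)
ω' = ω + α·dt = (1.0255, -0.9555, 1.4320)
q⊗(0,ω) = (-1.5556354, -0.2828428, 0.7071070, 0.7071070)
updated quaternion q' = (-0.0621, -0.0113, -0.6769, 0.7333)

p' = (0.1400, 0.4920, 2.6600)
q' = (-0.0621, -0.0113, -0.6769, 0.7333)
v' = (-1.9840, -0.0440, 2.1320)
ω' = (1.0255, -0.9555, 1.4320)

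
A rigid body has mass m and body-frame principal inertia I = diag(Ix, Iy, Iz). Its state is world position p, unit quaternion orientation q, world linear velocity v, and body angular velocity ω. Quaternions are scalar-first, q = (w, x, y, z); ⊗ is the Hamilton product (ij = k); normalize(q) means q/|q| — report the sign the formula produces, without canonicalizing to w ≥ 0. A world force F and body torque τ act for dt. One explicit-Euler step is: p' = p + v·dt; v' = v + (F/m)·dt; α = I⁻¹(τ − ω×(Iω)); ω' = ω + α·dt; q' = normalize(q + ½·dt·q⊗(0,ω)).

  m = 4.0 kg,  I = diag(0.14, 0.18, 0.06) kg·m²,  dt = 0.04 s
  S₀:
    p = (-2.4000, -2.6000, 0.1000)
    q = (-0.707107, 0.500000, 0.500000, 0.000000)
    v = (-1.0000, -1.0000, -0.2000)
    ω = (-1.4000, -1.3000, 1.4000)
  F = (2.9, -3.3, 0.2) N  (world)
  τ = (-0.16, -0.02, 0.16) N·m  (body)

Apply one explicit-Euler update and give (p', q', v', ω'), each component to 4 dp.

p' = (-2.4400, -2.6400, 0.0920)
q' = (-0.6793, 0.5332, 0.5038, -0.0188)
v' = (-0.9710, -1.0330, -0.1980)
ω' = (-1.5081, -1.2696, 1.4581)

a = (0.7250, -0.8250, 0.0500)
p + v·dt = (-2.4400, -2.6400, 0.0920)
v + (F/m)dt = (-0.9710, -1.0330, -0.1980)
α = I⁻¹(τ − ω×Iω) = (-2.7029, 0.7600, 1.4533)
ω + α·dt = (-1.5081, -1.2696, 1.4581)
q⊗(0,ω) = (1.3500000, 1.6899498, 0.2192391, -0.9399498)
q + ½dt·q⊗(0,ω), renormalized = (-0.6793, 0.5332, 0.5038, -0.0188)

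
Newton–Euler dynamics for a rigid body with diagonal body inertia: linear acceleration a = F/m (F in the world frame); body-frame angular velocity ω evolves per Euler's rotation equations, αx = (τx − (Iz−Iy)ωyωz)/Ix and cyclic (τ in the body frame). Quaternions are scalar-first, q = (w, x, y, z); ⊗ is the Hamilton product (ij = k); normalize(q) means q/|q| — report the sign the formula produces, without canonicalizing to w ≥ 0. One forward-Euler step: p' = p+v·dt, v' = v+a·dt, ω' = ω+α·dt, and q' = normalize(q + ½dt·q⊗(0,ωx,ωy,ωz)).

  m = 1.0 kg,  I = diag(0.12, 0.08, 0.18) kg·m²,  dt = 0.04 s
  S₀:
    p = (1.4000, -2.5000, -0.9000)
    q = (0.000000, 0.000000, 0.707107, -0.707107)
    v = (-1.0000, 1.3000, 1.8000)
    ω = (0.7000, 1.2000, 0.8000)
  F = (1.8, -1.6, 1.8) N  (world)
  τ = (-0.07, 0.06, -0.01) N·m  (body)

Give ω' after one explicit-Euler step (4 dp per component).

ω' = (0.6447, 1.2468, 0.8052)

precession coupling ω×(Iω) = (0.0960, -0.0336, -0.0336)
(τ − ω×Iω)/I = (-1.3833, 1.1700, 0.1311)
new body rate ω' = (0.6447, 1.2468, 0.8052)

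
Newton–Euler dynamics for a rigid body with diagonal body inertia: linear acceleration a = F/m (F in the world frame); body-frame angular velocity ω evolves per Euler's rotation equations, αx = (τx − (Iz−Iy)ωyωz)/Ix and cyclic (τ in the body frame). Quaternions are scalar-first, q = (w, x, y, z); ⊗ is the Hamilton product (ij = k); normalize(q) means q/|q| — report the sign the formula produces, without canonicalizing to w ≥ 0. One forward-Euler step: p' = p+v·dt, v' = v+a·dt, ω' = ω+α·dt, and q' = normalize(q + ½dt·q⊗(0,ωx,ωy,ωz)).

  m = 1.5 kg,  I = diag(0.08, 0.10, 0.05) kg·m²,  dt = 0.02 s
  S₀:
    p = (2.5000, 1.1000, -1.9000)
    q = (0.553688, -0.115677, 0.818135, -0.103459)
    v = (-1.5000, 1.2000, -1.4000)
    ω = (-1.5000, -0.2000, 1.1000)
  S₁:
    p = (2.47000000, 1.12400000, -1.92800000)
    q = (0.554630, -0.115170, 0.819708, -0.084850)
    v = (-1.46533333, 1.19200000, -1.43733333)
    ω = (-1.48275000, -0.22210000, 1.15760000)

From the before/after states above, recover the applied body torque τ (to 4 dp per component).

ω₁ − ω₀ = (0.01725000, -0.02210000, 0.05760000)
ω₀×(Iω₀) = (0.0110, -0.0495, 0.0060)
applied torque τ = (0.0800, -0.1600, 0.1500)

τ = (0.0800, -0.1600, 0.1500)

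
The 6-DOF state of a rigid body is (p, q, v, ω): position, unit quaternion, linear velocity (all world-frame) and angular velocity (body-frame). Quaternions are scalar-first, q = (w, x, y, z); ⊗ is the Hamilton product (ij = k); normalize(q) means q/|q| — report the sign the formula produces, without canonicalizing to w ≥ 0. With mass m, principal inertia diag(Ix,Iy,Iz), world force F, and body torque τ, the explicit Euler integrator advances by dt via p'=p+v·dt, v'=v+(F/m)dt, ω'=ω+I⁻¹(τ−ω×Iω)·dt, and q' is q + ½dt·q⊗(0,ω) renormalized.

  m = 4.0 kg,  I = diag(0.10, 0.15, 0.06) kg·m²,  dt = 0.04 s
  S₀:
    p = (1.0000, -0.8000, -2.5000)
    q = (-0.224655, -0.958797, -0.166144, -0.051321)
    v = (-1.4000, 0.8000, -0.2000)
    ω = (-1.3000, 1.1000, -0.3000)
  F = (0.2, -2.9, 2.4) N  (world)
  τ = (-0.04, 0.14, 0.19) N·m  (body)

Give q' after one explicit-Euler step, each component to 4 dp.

q' = (-0.2461, -0.9503, -0.1754, -0.0753)

2q̇ = q⊗(0,ω) = (-1.0790740, 0.3983478, -0.4680423, -1.2032674)
q + ½dt·q⊗(0,ω), renormalized = (-0.2461, -0.9503, -0.1754, -0.0753)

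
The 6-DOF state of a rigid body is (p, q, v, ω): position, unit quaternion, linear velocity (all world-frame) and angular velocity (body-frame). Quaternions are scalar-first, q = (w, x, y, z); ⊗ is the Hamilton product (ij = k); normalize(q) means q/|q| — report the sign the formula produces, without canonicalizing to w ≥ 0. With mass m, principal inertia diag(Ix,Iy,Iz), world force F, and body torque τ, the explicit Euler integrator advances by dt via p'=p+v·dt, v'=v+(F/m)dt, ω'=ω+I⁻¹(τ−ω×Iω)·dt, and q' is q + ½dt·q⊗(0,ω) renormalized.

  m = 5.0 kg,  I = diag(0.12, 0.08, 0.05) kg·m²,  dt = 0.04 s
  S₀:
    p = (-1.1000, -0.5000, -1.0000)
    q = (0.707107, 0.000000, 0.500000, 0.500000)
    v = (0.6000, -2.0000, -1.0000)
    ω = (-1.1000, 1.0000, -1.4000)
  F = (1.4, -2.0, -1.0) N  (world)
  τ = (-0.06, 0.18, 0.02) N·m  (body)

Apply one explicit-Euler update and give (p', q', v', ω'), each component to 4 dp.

precession coupling ω×(Iω) = (0.0420, 0.1078, 0.0440)
angular accel α = (-0.8500, 0.9025, -0.4800)
ω' = ω + α·dt = (-1.1340, 1.0361, -1.4192)
2q̇ = q⊗(0,ω) = (0.2000000, -1.9778177, 0.1571070, -0.4399498)
q' = normalize(q + ½dt·q⊗(0,ω)) = (0.7105, -0.0395, 0.5027, 0.4908)
linear accel F/m = (0.2800, -0.4000, -0.2000)
p' = p + v·dt = (-1.0760, -0.5800, -1.0400)
new velocity v' = (0.6112, -2.0160, -1.0080)

p' = (-1.0760, -0.5800, -1.0400)
q' = (0.7105, -0.0395, 0.5027, 0.4908)
v' = (0.6112, -2.0160, -1.0080)
ω' = (-1.1340, 1.0361, -1.4192)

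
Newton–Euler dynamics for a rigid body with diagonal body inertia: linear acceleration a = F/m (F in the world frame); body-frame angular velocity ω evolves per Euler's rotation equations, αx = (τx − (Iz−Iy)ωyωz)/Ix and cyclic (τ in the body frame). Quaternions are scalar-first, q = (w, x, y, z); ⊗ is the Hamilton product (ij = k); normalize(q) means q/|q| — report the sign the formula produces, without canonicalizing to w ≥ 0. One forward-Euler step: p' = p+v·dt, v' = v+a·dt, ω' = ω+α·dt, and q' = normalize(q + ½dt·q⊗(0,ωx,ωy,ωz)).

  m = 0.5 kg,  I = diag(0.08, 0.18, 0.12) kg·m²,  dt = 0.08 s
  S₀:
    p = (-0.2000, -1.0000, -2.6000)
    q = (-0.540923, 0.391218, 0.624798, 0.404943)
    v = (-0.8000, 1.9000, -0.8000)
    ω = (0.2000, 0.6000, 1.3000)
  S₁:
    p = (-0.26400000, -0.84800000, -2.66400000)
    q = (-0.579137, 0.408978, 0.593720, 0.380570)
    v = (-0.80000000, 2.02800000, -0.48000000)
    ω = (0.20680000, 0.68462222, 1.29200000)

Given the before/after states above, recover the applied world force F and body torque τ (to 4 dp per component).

ω₁ − ω₀ = (0.00680000, 0.08462222, -0.00800000)
precession coupling = (-0.0468, -0.0104, 0.0120)
I·α + gyro = (-0.0400, 0.1800, 0.0000)
v₁ − v₀ = (0.00000000, 0.12800000, 0.32000000)
m·(v₁−v₀)/dt = (0.0000, 0.8000, 2.0000)

F = (0.0000, 0.8000, 2.0000)
τ = (-0.0400, 0.1800, 0.0000)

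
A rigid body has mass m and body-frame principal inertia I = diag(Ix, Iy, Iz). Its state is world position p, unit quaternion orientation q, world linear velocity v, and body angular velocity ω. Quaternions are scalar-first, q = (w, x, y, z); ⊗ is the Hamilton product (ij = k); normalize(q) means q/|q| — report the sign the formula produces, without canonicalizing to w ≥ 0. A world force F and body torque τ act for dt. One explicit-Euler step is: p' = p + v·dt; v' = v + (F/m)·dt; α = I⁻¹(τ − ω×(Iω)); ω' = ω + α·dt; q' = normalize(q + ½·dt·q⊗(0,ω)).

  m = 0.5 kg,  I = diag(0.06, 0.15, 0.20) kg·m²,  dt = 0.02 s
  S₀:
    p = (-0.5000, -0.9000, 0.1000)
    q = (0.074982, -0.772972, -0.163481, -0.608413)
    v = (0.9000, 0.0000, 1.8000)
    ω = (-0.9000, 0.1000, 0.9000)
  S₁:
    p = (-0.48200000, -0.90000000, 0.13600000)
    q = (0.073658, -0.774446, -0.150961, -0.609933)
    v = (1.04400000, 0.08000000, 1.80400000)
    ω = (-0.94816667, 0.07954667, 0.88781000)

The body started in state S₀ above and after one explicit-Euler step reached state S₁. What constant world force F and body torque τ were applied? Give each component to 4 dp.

Δω = ω₁−ω₀ = (-0.04816667, -0.02045333, -0.01219000)
precession coupling = (0.0045, 0.1134, -0.0081)
applied torque τ = (-0.1400, -0.0400, -0.1300)
Δv = v₁−v₀ = (0.14400000, 0.08000000, 0.00400000)
m·(v₁−v₀)/dt = (3.6000, 2.0000, 0.1000)

F = (3.6000, 2.0000, 0.1000)
τ = (-0.1400, -0.0400, -0.1300)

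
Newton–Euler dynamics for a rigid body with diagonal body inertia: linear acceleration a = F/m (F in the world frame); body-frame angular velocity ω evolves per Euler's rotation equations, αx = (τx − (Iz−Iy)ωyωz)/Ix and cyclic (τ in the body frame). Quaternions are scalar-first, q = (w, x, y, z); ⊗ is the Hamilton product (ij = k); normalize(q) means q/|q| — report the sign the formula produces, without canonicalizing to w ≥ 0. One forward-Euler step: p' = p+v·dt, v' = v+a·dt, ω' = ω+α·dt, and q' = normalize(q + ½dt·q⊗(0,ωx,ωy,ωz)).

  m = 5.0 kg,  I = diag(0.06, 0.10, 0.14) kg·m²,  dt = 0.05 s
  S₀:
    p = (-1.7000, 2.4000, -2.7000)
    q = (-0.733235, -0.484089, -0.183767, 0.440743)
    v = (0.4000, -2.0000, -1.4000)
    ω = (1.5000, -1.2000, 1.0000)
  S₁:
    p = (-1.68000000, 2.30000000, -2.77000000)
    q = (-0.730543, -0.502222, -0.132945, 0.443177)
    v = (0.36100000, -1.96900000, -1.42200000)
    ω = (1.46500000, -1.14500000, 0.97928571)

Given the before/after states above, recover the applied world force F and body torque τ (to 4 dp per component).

velocity change Δv = (-0.03900000, 0.03100000, -0.02200000)
m·(v₁−v₀)/dt = (-3.9000, 3.1000, -2.2000)
Δω = ω₁−ω₀ = (-0.03500000, 0.05500000, -0.02071429)
I·α + gyro = (-0.0900, -0.0100, -0.1300)

F = (-3.9000, 3.1000, -2.2000)
τ = (-0.0900, -0.0100, -0.1300)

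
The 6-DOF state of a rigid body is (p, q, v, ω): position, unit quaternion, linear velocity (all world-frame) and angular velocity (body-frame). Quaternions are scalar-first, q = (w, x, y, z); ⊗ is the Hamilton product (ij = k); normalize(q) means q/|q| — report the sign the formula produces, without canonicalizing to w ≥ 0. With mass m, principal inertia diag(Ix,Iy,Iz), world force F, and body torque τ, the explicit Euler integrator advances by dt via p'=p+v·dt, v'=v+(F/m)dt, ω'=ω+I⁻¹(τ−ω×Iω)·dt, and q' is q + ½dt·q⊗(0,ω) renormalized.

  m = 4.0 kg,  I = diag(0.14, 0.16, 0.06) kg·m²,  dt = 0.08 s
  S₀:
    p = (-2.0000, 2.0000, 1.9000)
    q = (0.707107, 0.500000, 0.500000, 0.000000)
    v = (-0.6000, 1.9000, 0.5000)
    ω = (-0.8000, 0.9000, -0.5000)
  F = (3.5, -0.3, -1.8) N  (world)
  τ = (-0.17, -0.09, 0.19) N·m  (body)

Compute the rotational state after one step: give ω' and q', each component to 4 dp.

ω' = (-0.9229, 0.8390, -0.2275)
q' = (0.7041, 0.4667, 0.5347, 0.0198)

ω×(Iω) gyroscopic = (0.0450, 0.0320, -0.0144)
α = I⁻¹(τ − ω×Iω) = (-1.5357, -0.7625, 3.4067)
new body rate ω' = (-0.9229, 0.8390, -0.2275)
2q̇ = q⊗(0,ω) = (-0.0500000, -0.8156856, 0.8863963, 0.4964465)
q + ½dt·q⊗(0,ω), renormalized = (0.7041, 0.4667, 0.5347, 0.0198)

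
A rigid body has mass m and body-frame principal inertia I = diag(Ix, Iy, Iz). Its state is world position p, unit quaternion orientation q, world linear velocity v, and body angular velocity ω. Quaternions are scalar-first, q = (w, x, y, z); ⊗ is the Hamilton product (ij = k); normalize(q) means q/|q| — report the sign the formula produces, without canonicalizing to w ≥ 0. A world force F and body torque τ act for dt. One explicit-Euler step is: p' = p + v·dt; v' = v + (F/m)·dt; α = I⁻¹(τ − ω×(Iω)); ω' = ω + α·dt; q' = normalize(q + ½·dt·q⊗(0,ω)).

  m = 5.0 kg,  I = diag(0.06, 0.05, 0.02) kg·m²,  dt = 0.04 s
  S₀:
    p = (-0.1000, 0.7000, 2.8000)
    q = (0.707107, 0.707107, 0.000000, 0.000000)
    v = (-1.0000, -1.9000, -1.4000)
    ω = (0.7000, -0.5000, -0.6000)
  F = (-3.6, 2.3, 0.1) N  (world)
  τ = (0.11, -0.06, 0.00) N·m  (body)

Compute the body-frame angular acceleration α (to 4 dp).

precession coupling ω×(Iω) = (-0.0090, -0.0168, 0.0035)
(τ − ω×Iω)/I = (1.9833, -0.8640, -0.1750)

α = (1.9833, -0.8640, -0.1750)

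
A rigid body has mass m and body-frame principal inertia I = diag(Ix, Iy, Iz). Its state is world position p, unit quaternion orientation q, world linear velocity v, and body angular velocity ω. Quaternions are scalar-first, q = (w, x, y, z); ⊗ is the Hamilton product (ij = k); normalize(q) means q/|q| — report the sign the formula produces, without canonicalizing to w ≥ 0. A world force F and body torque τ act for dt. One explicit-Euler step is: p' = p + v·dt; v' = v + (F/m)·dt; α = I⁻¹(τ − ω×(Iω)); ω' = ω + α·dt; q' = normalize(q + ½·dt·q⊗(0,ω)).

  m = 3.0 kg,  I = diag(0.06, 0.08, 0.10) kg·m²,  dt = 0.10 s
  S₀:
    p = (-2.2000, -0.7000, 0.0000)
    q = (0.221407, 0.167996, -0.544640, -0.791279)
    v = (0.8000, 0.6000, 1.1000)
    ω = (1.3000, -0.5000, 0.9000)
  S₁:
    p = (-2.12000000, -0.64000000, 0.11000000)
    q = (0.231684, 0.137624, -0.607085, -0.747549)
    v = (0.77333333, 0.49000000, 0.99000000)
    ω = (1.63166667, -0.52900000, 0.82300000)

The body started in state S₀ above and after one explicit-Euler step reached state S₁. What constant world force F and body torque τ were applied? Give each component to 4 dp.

F = (-0.8000, -3.3000, -3.3000)
τ = (0.1900, -0.0700, -0.0900)

Δω = ω₁−ω₀ = (0.33166667, -0.02900000, -0.07700000)
applied torque τ = (0.1900, -0.0700, -0.0900)
velocity change Δv = (-0.02666667, -0.11000000, -0.11000000)
F = m·Δv/dt = (-0.8000, -3.3000, -3.3000)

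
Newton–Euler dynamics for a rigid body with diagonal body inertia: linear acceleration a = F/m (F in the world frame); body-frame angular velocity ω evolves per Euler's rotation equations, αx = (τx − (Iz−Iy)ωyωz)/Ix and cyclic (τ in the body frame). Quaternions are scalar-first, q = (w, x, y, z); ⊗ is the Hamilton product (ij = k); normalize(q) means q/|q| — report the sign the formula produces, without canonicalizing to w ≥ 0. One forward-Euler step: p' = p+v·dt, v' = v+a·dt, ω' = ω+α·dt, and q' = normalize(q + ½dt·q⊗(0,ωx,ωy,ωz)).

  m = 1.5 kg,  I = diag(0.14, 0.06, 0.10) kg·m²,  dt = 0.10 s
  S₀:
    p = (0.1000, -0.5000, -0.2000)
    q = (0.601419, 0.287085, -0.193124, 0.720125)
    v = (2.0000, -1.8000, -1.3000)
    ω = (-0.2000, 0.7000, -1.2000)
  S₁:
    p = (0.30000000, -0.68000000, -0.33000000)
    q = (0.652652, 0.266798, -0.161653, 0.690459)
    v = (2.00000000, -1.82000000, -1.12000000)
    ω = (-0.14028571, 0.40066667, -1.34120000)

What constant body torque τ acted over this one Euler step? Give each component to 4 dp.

τ = (0.0500, -0.1700, -0.1300)

rate change Δω = (0.05971429, -0.29933333, -0.14120000)
τ = I·(Δω/dt) + ω₀×(Iω₀) = (0.0500, -0.1700, -0.1300)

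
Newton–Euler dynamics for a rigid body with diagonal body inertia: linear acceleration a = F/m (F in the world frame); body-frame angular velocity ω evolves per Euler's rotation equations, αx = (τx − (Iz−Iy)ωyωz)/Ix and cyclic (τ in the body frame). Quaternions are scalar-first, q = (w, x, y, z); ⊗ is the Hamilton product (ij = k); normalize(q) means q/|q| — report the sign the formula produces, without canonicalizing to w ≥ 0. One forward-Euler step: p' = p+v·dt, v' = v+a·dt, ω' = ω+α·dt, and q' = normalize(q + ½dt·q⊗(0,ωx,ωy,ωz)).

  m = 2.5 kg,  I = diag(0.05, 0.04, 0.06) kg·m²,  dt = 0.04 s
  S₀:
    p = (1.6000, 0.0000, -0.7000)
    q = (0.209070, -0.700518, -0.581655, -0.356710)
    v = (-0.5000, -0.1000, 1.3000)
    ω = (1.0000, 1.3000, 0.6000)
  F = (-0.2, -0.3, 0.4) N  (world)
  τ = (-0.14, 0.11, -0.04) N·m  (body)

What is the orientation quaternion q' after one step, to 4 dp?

q' = (0.2423, -0.6936, -0.5746, -0.3606)

2q̇ = q⊗(0,ω) = (1.6706955, 0.3238000, 0.3353918, -0.2035764)
q' = normalize(q + ½dt·q⊗(0,ω)) = (0.2423, -0.6936, -0.5746, -0.3606)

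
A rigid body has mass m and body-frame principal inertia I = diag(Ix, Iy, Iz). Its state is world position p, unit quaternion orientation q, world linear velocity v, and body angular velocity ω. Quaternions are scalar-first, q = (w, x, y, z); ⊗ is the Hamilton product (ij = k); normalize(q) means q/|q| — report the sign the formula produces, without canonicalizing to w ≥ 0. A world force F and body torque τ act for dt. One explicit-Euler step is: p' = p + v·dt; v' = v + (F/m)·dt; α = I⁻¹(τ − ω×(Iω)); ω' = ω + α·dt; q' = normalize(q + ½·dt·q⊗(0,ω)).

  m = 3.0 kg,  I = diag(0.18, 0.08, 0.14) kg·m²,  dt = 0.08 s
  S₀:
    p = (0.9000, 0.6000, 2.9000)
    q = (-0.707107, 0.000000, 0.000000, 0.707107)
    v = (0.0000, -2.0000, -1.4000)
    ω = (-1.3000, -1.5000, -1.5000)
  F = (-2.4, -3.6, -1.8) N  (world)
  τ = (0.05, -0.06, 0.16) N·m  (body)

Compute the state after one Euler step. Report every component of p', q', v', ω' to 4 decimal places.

gyro term ω×Iω = (0.1350, 0.0780, -0.1950)
angular accel α = (-0.4722, -1.7250, 2.5357)
ω' = ω + α·dt = (-1.3378, -1.6380, -1.2971)
Hamilton product q⊗(0,ω) = (1.0606605, 1.9798996, 0.1414214, 1.0606605)
q + ½dt·q⊗(0,ω), renormalized = (-0.6614, 0.0788, 0.0056, 0.7458)
a = (-0.8000, -1.2000, -0.6000)
p' = p + v·dt = (0.9000, 0.4400, 2.7880)
v' = v + a·dt = (-0.0640, -2.0960, -1.4480)

p' = (0.9000, 0.4400, 2.7880)
q' = (-0.6614, 0.0788, 0.0056, 0.7458)
v' = (-0.0640, -2.0960, -1.4480)
ω' = (-1.3378, -1.6380, -1.2971)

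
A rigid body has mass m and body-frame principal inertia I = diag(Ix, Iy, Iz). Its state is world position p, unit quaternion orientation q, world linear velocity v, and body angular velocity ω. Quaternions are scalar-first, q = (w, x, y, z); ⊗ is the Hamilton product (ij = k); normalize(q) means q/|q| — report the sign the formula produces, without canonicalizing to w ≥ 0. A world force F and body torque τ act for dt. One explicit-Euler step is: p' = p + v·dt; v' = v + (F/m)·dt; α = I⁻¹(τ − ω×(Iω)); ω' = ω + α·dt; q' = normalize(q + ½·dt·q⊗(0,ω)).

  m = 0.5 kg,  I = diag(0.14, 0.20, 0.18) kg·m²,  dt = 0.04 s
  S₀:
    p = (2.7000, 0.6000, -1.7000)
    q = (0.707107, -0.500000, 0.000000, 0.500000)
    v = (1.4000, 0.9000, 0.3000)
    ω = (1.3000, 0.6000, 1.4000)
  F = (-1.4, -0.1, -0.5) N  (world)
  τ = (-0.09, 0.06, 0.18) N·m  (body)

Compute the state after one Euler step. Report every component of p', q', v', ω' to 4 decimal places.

p' = (2.7560, 0.6360, -1.6880)
q' = (0.7055, -0.4872, 0.0355, 0.5134)
v' = (1.2880, 0.8920, 0.2600)
ω' = (1.2791, 0.6266, 1.4296)

angular accel α = (-0.5229, 0.6640, 0.7400)
new body rate ω' = (1.2791, 0.6266, 1.4296)
q⊗(0,ω) = (-0.0500000, 0.6192391, 1.7742642, 0.6899498)
updated quaternion q' = (0.7055, -0.4872, 0.0355, 0.5134)
a = F/m = (-2.8000, -0.2000, -1.0000)
new position p' = (2.7560, 0.6360, -1.6880)
v + (F/m)dt = (1.2880, 0.8920, 0.2600)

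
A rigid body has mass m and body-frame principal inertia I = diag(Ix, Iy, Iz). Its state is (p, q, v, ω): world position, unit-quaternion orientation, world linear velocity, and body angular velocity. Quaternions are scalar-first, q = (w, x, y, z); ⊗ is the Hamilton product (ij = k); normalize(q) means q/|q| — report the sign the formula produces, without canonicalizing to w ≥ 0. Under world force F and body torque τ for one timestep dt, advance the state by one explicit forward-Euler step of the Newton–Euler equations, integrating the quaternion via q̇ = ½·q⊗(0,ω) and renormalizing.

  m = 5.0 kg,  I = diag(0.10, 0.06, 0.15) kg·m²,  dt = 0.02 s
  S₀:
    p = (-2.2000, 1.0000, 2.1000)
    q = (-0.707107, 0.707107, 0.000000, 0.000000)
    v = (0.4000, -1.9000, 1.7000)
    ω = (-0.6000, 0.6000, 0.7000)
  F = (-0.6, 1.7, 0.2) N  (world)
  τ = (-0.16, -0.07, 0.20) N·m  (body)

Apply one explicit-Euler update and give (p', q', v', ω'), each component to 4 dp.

p' = (-2.1920, 0.9620, 2.1340)
q' = (-0.7028, 0.7113, -0.0092, -0.0007)
v' = (0.3976, -1.8932, 1.7008)
ω' = (-0.6396, 0.5697, 0.7247)

linear accel F/m = (-0.1200, 0.3400, 0.0400)
p + v·dt = (-2.1920, 0.9620, 2.1340)
v + (F/m)dt = (0.3976, -1.8932, 1.7008)
(τ − ω×Iω)/I = (-1.9780, -1.5167, 1.2373)
ω' = ω + α·dt = (-0.6396, 0.5697, 0.7247)
q⊗(0,ω) = (0.4242642, 0.4242642, -0.9192391, -0.0707107)
q' = normalize(q + ½dt·q⊗(0,ω)) = (-0.7028, 0.7113, -0.0092, -0.0007)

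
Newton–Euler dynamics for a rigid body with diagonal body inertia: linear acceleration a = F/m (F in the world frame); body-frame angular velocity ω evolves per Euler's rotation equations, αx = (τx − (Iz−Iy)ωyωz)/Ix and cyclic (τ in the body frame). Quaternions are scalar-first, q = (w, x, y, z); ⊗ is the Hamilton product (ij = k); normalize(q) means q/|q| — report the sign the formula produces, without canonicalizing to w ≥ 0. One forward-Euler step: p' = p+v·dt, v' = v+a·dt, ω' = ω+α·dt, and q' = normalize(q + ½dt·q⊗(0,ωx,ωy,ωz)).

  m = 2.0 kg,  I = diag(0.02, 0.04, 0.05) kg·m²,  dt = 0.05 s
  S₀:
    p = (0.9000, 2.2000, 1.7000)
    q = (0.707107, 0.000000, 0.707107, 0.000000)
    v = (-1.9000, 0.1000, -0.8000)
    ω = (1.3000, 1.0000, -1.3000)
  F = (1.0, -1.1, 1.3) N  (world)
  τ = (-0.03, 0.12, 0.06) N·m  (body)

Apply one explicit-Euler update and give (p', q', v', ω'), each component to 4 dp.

angular accel α = (-0.8500, 1.7325, 0.6800)
new body rate ω' = (1.2575, 1.0866, -1.2660)
Hamilton product q⊗(0,ω) = (-0.7071070, 0.0000000, 0.7071070, -1.8384782)
q + ½dt·q⊗(0,ω), renormalized = (0.6885, 0.0000, 0.7238, -0.0459)
a = (0.5000, -0.5500, 0.6500)
p + v·dt = (0.8050, 2.2050, 1.6600)
v' = v + a·dt = (-1.8750, 0.0725, -0.7675)

p' = (0.8050, 2.2050, 1.6600)
q' = (0.6885, 0.0000, 0.7238, -0.0459)
v' = (-1.8750, 0.0725, -0.7675)
ω' = (1.2575, 1.0866, -1.2660)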